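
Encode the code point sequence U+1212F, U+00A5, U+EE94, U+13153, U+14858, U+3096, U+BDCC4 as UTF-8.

U+1212F: 4-byte form → F0 92 84 AF.
U+00A5: 2-byte form → C2 A5.
U+EE94: 3-byte form → EE BA 94.
U+13153: 4-byte form → F0 93 85 93.
U+14858: 4-byte form → F0 94 A1 98.
U+3096: 3-byte form → E3 82 96.
U+BDCC4: 4-byte form → F2 BD B3 84.
Concatenated (24 bytes): F0 92 84 AF C2 A5 EE BA 94 F0 93 85 93 F0 94 A1 98 E3 82 96 F2 BD B3 84.

F0 92 84 AF C2 A5 EE BA 94 F0 93 85 93 F0 94 A1 98 E3 82 96 F2 BD B3 84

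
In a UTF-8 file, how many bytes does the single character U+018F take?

2

U+018F = 0x18F. UTF-8 uses 1 byte below 0x80, 2 below 0x800, 3 below 0x10000, 4 up to 0x10FFFF. 0x18F is in U+0080–U+07FF → 2 bytes.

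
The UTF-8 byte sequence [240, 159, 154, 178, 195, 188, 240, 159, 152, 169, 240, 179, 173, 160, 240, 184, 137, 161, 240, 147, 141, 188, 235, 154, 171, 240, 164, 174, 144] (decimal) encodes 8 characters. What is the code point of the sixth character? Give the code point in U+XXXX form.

Offset 0: leading byte 0xF0 = 11110000 → 4-byte char #1 = F0 9F 9A B2.
Offset 4: leading byte 0xC3 = 11000011 → 2-byte char #2 = C3 BC.
Offset 6: leading byte 0xF0 = 11110000 → 4-byte char #3 = F0 9F 98 A9.
Offset 10: leading byte 0xF0 = 11110000 → 4-byte char #4 = F0 B3 AD A0.
Offset 14: leading byte 0xF0 = 11110000 → 4-byte char #5 = F0 B8 89 A1.
Offset 18: leading byte 0xF0 = 11110000 → 4-byte char #6 = F0 93 8D BC.
Leading byte 0xF0 = 11110000 matches 11110xxx → 4-byte sequence.
Byte 1: 0xF0 = 11110000, payload 000 (3 bits).
Byte 2: 0x93 = 10010011 (10xxxxxx ✓), payload 010011.
Byte 3: 0x8D = 10001101 (10xxxxxx ✓), payload 001101.
Byte 4: 0xBC = 10111100 (10xxxxxx ✓), payload 111100.
Concatenate: 000010011001101111100 = 0x1337C (21 bits → U+1337C).

U+1337C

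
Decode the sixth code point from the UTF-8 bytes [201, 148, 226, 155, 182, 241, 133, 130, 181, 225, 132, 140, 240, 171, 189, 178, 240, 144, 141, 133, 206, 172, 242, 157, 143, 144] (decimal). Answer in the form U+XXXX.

Offset 0: leading byte 0xC9 = 11001001 → 2-byte char #1 = C9 94.
Offset 2: leading byte 0xE2 = 11100010 → 3-byte char #2 = E2 9B B6.
Offset 5: leading byte 0xF1 = 11110001 → 4-byte char #3 = F1 85 82 B5.
Offset 9: leading byte 0xE1 = 11100001 → 3-byte char #4 = E1 84 8C.
Offset 12: leading byte 0xF0 = 11110000 → 4-byte char #5 = F0 AB BD B2.
Offset 16: leading byte 0xF0 = 11110000 → 4-byte char #6 = F0 90 8D 85.
Leading byte 0xF0 = 11110000 matches 11110xxx → 4-byte sequence.
Byte 1: 0xF0 = 11110000, payload 000 (3 bits).
Byte 2: 0x90 = 10010000 (10xxxxxx ✓), payload 010000.
Byte 3: 0x8D = 10001101 (10xxxxxx ✓), payload 001101.
Byte 4: 0x85 = 10000101 (10xxxxxx ✓), payload 000101.
Concatenate: 000010000001101000101 = 0x10345 (21 bits → U+10345).

U+10345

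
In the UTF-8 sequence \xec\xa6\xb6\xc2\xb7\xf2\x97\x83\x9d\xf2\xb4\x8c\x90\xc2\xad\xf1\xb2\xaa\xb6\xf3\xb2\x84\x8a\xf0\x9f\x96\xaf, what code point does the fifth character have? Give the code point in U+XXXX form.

Offset 0: leading byte 0xEC = 11101100 → 3-byte char #1 = EC A6 B6.
Offset 3: leading byte 0xC2 = 11000010 → 2-byte char #2 = C2 B7.
Offset 5: leading byte 0xF2 = 11110010 → 4-byte char #3 = F2 97 83 9D.
Offset 9: leading byte 0xF2 = 11110010 → 4-byte char #4 = F2 B4 8C 90.
Offset 13: leading byte 0xC2 = 11000010 → 2-byte char #5 = C2 AD.
Leading byte 0xC2 = 11000010 matches 110xxxxx → 2-byte sequence.
Byte 1: 0xC2 = 11000010, payload 00010 (5 bits).
Byte 2: 0xAD = 10101101 (10xxxxxx ✓), payload 101101.
Concatenate: 00010101101 = 0xAD (11 bits → U+00AD).

U+00AD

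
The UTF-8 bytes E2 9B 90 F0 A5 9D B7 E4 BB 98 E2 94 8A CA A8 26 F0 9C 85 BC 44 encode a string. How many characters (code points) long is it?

Byte at offset 0: 0xE2 = 11100010 → 3-byte char (#1). Advance 3.
Byte at offset 3: 0xF0 = 11110000 → 4-byte char (#2). Advance 4.
Byte at offset 7: 0xE4 = 11100100 → 3-byte char (#3). Advance 3.
Byte at offset 10: 0xE2 = 11100010 → 3-byte char (#4). Advance 3.
Byte at offset 13: 0xCA = 11001010 → 2-byte char (#5). Advance 2.
Byte at offset 15: 0x26 = 00100110 → 1-byte char (#6). Advance 1.
Byte at offset 16: 0xF0 = 11110000 → 4-byte char (#7). Advance 4.
Byte at offset 20: 0x44 = 01000100 → 1-byte char (#8). Advance 1.
Reached end at offset 21 after 8 code points.

8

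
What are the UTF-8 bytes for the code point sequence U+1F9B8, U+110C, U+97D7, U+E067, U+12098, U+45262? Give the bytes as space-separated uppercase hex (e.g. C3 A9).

U+1F9B8: 4-byte form → F0 9F A6 B8.
U+110C: 3-byte form → E1 84 8C.
U+97D7: 3-byte form → E9 9F 97.
U+E067: 3-byte form → EE 81 A7.
U+12098: 4-byte form → F0 92 82 98.
U+45262: 4-byte form → F1 85 89 A2.
Concatenated (21 bytes): F0 9F A6 B8 E1 84 8C E9 9F 97 EE 81 A7 F0 92 82 98 F1 85 89 A2.

F0 9F A6 B8 E1 84 8C E9 9F 97 EE 81 A7 F0 92 82 98 F1 85 89 A2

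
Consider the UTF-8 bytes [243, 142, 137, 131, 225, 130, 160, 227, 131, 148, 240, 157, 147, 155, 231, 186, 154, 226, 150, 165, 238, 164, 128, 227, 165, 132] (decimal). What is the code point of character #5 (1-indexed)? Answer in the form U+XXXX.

Offset 0: leading byte 0xF3 = 11110011 → 4-byte char #1 = F3 8E 89 83.
Offset 4: leading byte 0xE1 = 11100001 → 3-byte char #2 = E1 82 A0.
Offset 7: leading byte 0xE3 = 11100011 → 3-byte char #3 = E3 83 94.
Offset 10: leading byte 0xF0 = 11110000 → 4-byte char #4 = F0 9D 93 9B.
Offset 14: leading byte 0xE7 = 11100111 → 3-byte char #5 = E7 BA 9A.
Leading byte 0xE7 = 11100111 matches 1110xxxx → 3-byte sequence.
Byte 1: 0xE7 = 11100111, payload 0111 (4 bits).
Byte 2: 0xBA = 10111010 (10xxxxxx ✓), payload 111010.
Byte 3: 0x9A = 10011010 (10xxxxxx ✓), payload 011010.
Concatenate: 0111111010011010 = 0x7E9A (16 bits → U+7E9A).

U+7E9A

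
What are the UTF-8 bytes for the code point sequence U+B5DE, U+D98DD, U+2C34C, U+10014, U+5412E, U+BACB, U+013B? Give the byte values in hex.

U+B5DE: 3-byte form → EB 97 9E.
U+D98DD: 4-byte form → F3 99 A3 9D.
U+2C34C: 4-byte form → F0 AC 8D 8C.
U+10014: 4-byte form → F0 90 80 94.
U+5412E: 4-byte form → F1 94 84 AE.
U+BACB: 3-byte form → EB AB 8B.
U+013B: 2-byte form → C4 BB.
Concatenated (24 bytes): EB 97 9E F3 99 A3 9D F0 AC 8D 8C F0 90 80 94 F1 94 84 AE EB AB 8B C4 BB.

EB 97 9E F3 99 A3 9D F0 AC 8D 8C F0 90 80 94 F1 94 84 AE EB AB 8B C4 BB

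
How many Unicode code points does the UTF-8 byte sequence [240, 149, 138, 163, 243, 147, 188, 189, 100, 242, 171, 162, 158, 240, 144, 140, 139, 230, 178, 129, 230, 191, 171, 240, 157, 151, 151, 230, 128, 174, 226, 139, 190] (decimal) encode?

10

Byte at offset 0: 0xF0 = 11110000 → 4-byte char (#1). Advance 4.
Byte at offset 4: 0xF3 = 11110011 → 4-byte char (#2). Advance 4.
Byte at offset 8: 0x64 = 01100100 → 1-byte char (#3). Advance 1.
Byte at offset 9: 0xF2 = 11110010 → 4-byte char (#4). Advance 4.
Byte at offset 13: 0xF0 = 11110000 → 4-byte char (#5). Advance 4.
Byte at offset 17: 0xE6 = 11100110 → 3-byte char (#6). Advance 3.
Byte at offset 20: 0xE6 = 11100110 → 3-byte char (#7). Advance 3.
Byte at offset 23: 0xF0 = 11110000 → 4-byte char (#8). Advance 4.
Byte at offset 27: 0xE6 = 11100110 → 3-byte char (#9). Advance 3.
Byte at offset 30: 0xE2 = 11100010 → 3-byte char (#10). Advance 3.
Reached end at offset 33 after 10 code points.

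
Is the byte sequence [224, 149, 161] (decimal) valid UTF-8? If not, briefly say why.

invalid (overlong encoding)

Leading byte 0xE0 = 11100000 → 3-byte form.
Continuation bytes all match 10xxxxxx. Payload decodes to 0x561.
But 0x561 < 0x800, the minimum for a 3-byte sequence — this is an overlong encoding.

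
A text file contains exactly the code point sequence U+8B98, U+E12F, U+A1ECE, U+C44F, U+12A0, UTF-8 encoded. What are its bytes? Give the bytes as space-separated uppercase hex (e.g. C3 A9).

U+8B98: 3-byte form → E8 AE 98.
U+E12F: 3-byte form → EE 84 AF.
U+A1ECE: 4-byte form → F2 A1 BB 8E.
U+C44F: 3-byte form → EC 91 8F.
U+12A0: 3-byte form → E1 8A A0.
Concatenated (16 bytes): E8 AE 98 EE 84 AF F2 A1 BB 8E EC 91 8F E1 8A A0.

E8 AE 98 EE 84 AF F2 A1 BB 8E EC 91 8F E1 8A A0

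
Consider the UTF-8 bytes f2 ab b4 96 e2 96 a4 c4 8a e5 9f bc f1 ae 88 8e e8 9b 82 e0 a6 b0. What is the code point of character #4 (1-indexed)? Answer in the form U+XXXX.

Offset 0: leading byte 0xF2 = 11110010 → 4-byte char #1 = F2 AB B4 96.
Offset 4: leading byte 0xE2 = 11100010 → 3-byte char #2 = E2 96 A4.
Offset 7: leading byte 0xC4 = 11000100 → 2-byte char #3 = C4 8A.
Offset 9: leading byte 0xE5 = 11100101 → 3-byte char #4 = E5 9F BC.
Leading byte 0xE5 = 11100101 matches 1110xxxx → 3-byte sequence.
Byte 1: 0xE5 = 11100101, payload 0101 (4 bits).
Byte 2: 0x9F = 10011111 (10xxxxxx ✓), payload 011111.
Byte 3: 0xBC = 10111100 (10xxxxxx ✓), payload 111100.
Concatenate: 0101011111111100 = 0x57FC (16 bits → U+57FC).

U+57FC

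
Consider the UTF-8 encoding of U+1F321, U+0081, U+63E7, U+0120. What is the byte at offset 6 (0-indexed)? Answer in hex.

U+1F321 → 4-byte form F0 9F 8C A1 at offsets 0–3.
U+0081 → 2-byte form C2 81 at offsets 4–5.
U+63E7 → 3-byte form E6 8F A7 at offsets 6–8.
Offset 6 falls in char 3's range; it's byte 1 of E6 8F A7 = 0xE6.

0xE6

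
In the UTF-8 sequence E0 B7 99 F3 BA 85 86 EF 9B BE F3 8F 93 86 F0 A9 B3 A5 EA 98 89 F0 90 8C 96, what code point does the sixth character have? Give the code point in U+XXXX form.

Offset 0: leading byte 0xE0 = 11100000 → 3-byte char #1 = E0 B7 99.
Offset 3: leading byte 0xF3 = 11110011 → 4-byte char #2 = F3 BA 85 86.
Offset 7: leading byte 0xEF = 11101111 → 3-byte char #3 = EF 9B BE.
Offset 10: leading byte 0xF3 = 11110011 → 4-byte char #4 = F3 8F 93 86.
Offset 14: leading byte 0xF0 = 11110000 → 4-byte char #5 = F0 A9 B3 A5.
Offset 18: leading byte 0xEA = 11101010 → 3-byte char #6 = EA 98 89.
Leading byte 0xEA = 11101010 matches 1110xxxx → 3-byte sequence.
Byte 1: 0xEA = 11101010, payload 1010 (4 bits).
Byte 2: 0x98 = 10011000 (10xxxxxx ✓), payload 011000.
Byte 3: 0x89 = 10001001 (10xxxxxx ✓), payload 001001.
Concatenate: 1010011000001001 = 0xA609 (16 bits → U+A609).

U+A609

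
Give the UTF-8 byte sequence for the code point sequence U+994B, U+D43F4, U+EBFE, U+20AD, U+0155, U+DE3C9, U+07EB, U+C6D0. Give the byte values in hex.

U+994B: 3-byte form → E9 A5 8B.
U+D43F4: 4-byte form → F3 94 8F B4.
U+EBFE: 3-byte form → EE AF BE.
U+20AD: 3-byte form → E2 82 AD.
U+0155: 2-byte form → C5 95.
U+DE3C9: 4-byte form → F3 9E 8F 89.
U+07EB: 2-byte form → DF AB.
U+C6D0: 3-byte form → EC 9B 90.
Concatenated (24 bytes): E9 A5 8B F3 94 8F B4 EE AF BE E2 82 AD C5 95 F3 9E 8F 89 DF AB EC 9B 90.

E9 A5 8B F3 94 8F B4 EE AF BE E2 82 AD C5 95 F3 9E 8F 89 DF AB EC 9B 90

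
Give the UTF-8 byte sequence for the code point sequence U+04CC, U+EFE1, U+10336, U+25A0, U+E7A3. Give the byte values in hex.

D3 8C EE BF A1 F0 90 8C B6 E2 96 A0 EE 9E A3

U+04CC: 2-byte form → D3 8C.
U+EFE1: 3-byte form → EE BF A1.
U+10336: 4-byte form → F0 90 8C B6.
U+25A0: 3-byte form → E2 96 A0.
U+E7A3: 3-byte form → EE 9E A3.
Concatenated (15 bytes): D3 8C EE BF A1 F0 90 8C B6 E2 96 A0 EE 9E A3.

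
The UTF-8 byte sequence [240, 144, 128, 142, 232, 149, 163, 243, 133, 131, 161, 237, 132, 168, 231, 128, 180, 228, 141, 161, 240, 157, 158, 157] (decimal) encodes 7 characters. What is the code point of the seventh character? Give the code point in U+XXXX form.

Offset 0: leading byte 0xF0 = 11110000 → 4-byte char #1 = F0 90 80 8E.
Offset 4: leading byte 0xE8 = 11101000 → 3-byte char #2 = E8 95 A3.
Offset 7: leading byte 0xF3 = 11110011 → 4-byte char #3 = F3 85 83 A1.
Offset 11: leading byte 0xED = 11101101 → 3-byte char #4 = ED 84 A8.
Offset 14: leading byte 0xE7 = 11100111 → 3-byte char #5 = E7 80 B4.
Offset 17: leading byte 0xE4 = 11100100 → 3-byte char #6 = E4 8D A1.
Offset 20: leading byte 0xF0 = 11110000 → 4-byte char #7 = F0 9D 9E 9D.
Leading byte 0xF0 = 11110000 matches 11110xxx → 4-byte sequence.
Byte 1: 0xF0 = 11110000, payload 000 (3 bits).
Byte 2: 0x9D = 10011101 (10xxxxxx ✓), payload 011101.
Byte 3: 0x9E = 10011110 (10xxxxxx ✓), payload 011110.
Byte 4: 0x9D = 10011101 (10xxxxxx ✓), payload 011101.
Concatenate: 000011101011110011101 = 0x1D79D (21 bits → U+1D79D).

U+1D79D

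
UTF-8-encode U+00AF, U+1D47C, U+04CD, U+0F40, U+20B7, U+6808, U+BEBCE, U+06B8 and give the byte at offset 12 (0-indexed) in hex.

0x82

U+00AF → 2-byte form C2 AF at offsets 0–1.
U+1D47C → 4-byte form F0 9D 91 BC at offsets 2–5.
U+04CD → 2-byte form D3 8D at offsets 6–7.
U+0F40 → 3-byte form E0 BD 80 at offsets 8–10.
U+20B7 → 3-byte form E2 82 B7 at offsets 11–13.
Offset 12 falls in char 5's range; it's byte 2 of E2 82 B7 = 0x82.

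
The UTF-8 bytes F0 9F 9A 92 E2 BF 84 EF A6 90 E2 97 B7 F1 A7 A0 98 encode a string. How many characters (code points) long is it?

5

Byte at offset 0: 0xF0 = 11110000 → 4-byte char (#1). Advance 4.
Byte at offset 4: 0xE2 = 11100010 → 3-byte char (#2). Advance 3.
Byte at offset 7: 0xEF = 11101111 → 3-byte char (#3). Advance 3.
Byte at offset 10: 0xE2 = 11100010 → 3-byte char (#4). Advance 3.
Byte at offset 13: 0xF1 = 11110001 → 4-byte char (#5). Advance 4.
Reached end at offset 17 after 5 code points.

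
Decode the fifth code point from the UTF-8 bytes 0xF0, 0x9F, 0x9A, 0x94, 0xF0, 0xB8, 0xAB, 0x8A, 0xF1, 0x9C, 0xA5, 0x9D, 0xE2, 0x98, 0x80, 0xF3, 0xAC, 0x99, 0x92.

Offset 0: leading byte 0xF0 = 11110000 → 4-byte char #1 = F0 9F 9A 94.
Offset 4: leading byte 0xF0 = 11110000 → 4-byte char #2 = F0 B8 AB 8A.
Offset 8: leading byte 0xF1 = 11110001 → 4-byte char #3 = F1 9C A5 9D.
Offset 12: leading byte 0xE2 = 11100010 → 3-byte char #4 = E2 98 80.
Offset 15: leading byte 0xF3 = 11110011 → 4-byte char #5 = F3 AC 99 92.
Leading byte 0xF3 = 11110011 matches 11110xxx → 4-byte sequence.
Byte 1: 0xF3 = 11110011, payload 011 (3 bits).
Byte 2: 0xAC = 10101100 (10xxxxxx ✓), payload 101100.
Byte 3: 0x99 = 10011001 (10xxxxxx ✓), payload 011001.
Byte 4: 0x92 = 10010010 (10xxxxxx ✓), payload 010010.
Concatenate: 011101100011001010010 = 0xEC652 (21 bits → U+EC652).

U+EC652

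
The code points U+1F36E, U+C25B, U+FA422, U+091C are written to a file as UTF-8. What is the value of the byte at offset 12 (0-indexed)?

0xA4

U+1F36E → 4-byte form F0 9F 8D AE at offsets 0–3.
U+C25B → 3-byte form EC 89 9B at offsets 4–6.
U+FA422 → 4-byte form F3 BA 90 A2 at offsets 7–10.
U+091C → 3-byte form E0 A4 9C at offsets 11–13.
Offset 12 falls in char 4's range; it's byte 2 of E0 A4 9C = 0xA4.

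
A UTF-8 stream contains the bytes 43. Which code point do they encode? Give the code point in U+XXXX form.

U+0043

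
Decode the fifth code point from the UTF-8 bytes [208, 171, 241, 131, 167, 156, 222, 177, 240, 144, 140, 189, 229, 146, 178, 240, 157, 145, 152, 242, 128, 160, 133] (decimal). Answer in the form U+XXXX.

Offset 0: leading byte 0xD0 = 11010000 → 2-byte char #1 = D0 AB.
Offset 2: leading byte 0xF1 = 11110001 → 4-byte char #2 = F1 83 A7 9C.
Offset 6: leading byte 0xDE = 11011110 → 2-byte char #3 = DE B1.
Offset 8: leading byte 0xF0 = 11110000 → 4-byte char #4 = F0 90 8C BD.
Offset 12: leading byte 0xE5 = 11100101 → 3-byte char #5 = E5 92 B2.
Leading byte 0xE5 = 11100101 matches 1110xxxx → 3-byte sequence.
Byte 1: 0xE5 = 11100101, payload 0101 (4 bits).
Byte 2: 0x92 = 10010010 (10xxxxxx ✓), payload 010010.
Byte 3: 0xB2 = 10110010 (10xxxxxx ✓), payload 110010.
Concatenate: 0101010010110010 = 0x54B2 (16 bits → U+54B2).

U+54B2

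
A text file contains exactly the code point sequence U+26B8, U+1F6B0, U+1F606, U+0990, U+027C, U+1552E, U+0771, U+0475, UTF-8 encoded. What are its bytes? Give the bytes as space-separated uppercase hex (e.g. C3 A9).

E2 9A B8 F0 9F 9A B0 F0 9F 98 86 E0 A6 90 C9 BC F0 95 94 AE DD B1 D1 B5

U+26B8: 3-byte form → E2 9A B8.
U+1F6B0: 4-byte form → F0 9F 9A B0.
U+1F606: 4-byte form → F0 9F 98 86.
U+0990: 3-byte form → E0 A6 90.
U+027C: 2-byte form → C9 BC.
U+1552E: 4-byte form → F0 95 94 AE.
U+0771: 2-byte form → DD B1.
U+0475: 2-byte form → D1 B5.
Concatenated (24 bytes): E2 9A B8 F0 9F 9A B0 F0 9F 98 86 E0 A6 90 C9 BC F0 95 94 AE DD B1 D1 B5.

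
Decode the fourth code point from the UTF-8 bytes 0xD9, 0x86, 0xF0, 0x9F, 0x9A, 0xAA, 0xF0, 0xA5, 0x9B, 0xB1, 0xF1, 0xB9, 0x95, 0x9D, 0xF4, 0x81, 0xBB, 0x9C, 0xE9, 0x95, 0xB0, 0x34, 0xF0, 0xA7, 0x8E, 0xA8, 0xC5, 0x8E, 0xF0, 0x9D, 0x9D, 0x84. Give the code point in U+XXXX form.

U+7955D

Offset 0: leading byte 0xD9 = 11011001 → 2-byte char #1 = D9 86.
Offset 2: leading byte 0xF0 = 11110000 → 4-byte char #2 = F0 9F 9A AA.
Offset 6: leading byte 0xF0 = 11110000 → 4-byte char #3 = F0 A5 9B B1.
Offset 10: leading byte 0xF1 = 11110001 → 4-byte char #4 = F1 B9 95 9D.
Leading byte 0xF1 = 11110001 matches 11110xxx → 4-byte sequence.
Byte 1: 0xF1 = 11110001, payload 001 (3 bits).
Byte 2: 0xB9 = 10111001 (10xxxxxx ✓), payload 111001.
Byte 3: 0x95 = 10010101 (10xxxxxx ✓), payload 010101.
Byte 4: 0x9D = 10011101 (10xxxxxx ✓), payload 011101.
Concatenate: 001111001010101011101 = 0x7955D (21 bits → U+7955D).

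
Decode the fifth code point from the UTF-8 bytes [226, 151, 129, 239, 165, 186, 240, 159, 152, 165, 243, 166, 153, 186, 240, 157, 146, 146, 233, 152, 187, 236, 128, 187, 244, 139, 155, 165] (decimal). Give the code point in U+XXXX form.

Offset 0: leading byte 0xE2 = 11100010 → 3-byte char #1 = E2 97 81.
Offset 3: leading byte 0xEF = 11101111 → 3-byte char #2 = EF A5 BA.
Offset 6: leading byte 0xF0 = 11110000 → 4-byte char #3 = F0 9F 98 A5.
Offset 10: leading byte 0xF3 = 11110011 → 4-byte char #4 = F3 A6 99 BA.
Offset 14: leading byte 0xF0 = 11110000 → 4-byte char #5 = F0 9D 92 92.
Leading byte 0xF0 = 11110000 matches 11110xxx → 4-byte sequence.
Byte 1: 0xF0 = 11110000, payload 000 (3 bits).
Byte 2: 0x9D = 10011101 (10xxxxxx ✓), payload 011101.
Byte 3: 0x92 = 10010010 (10xxxxxx ✓), payload 010010.
Byte 4: 0x92 = 10010010 (10xxxxxx ✓), payload 010010.
Concatenate: 000011101010010010010 = 0x1D492 (21 bits → U+1D492).

U+1D492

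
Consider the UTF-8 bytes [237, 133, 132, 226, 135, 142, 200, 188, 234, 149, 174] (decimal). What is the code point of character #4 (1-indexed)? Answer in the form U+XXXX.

Offset 0: leading byte 0xED = 11101101 → 3-byte char #1 = ED 85 84.
Offset 3: leading byte 0xE2 = 11100010 → 3-byte char #2 = E2 87 8E.
Offset 6: leading byte 0xC8 = 11001000 → 2-byte char #3 = C8 BC.
Offset 8: leading byte 0xEA = 11101010 → 3-byte char #4 = EA 95 AE.
Leading byte 0xEA = 11101010 matches 1110xxxx → 3-byte sequence.
Byte 1: 0xEA = 11101010, payload 1010 (4 bits).
Byte 2: 0x95 = 10010101 (10xxxxxx ✓), payload 010101.
Byte 3: 0xAE = 10101110 (10xxxxxx ✓), payload 101110.
Concatenate: 1010010101101110 = 0xA56E (16 bits → U+A56E).

U+A56E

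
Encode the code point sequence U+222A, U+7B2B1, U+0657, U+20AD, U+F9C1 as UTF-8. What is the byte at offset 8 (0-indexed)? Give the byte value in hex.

0x97

U+222A → 3-byte form E2 88 AA at offsets 0–2.
U+7B2B1 → 4-byte form F1 BB 8A B1 at offsets 3–6.
U+0657 → 2-byte form D9 97 at offsets 7–8.
Offset 8 falls in char 3's range; it's byte 2 of D9 97 = 0x97.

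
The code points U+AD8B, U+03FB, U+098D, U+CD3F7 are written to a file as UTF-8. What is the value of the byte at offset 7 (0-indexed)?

0x8D

U+AD8B → 3-byte form EA B6 8B at offsets 0–2.
U+03FB → 2-byte form CF BB at offsets 3–4.
U+098D → 3-byte form E0 A6 8D at offsets 5–7.
Offset 7 falls in char 3's range; it's byte 3 of E0 A6 8D = 0x8D.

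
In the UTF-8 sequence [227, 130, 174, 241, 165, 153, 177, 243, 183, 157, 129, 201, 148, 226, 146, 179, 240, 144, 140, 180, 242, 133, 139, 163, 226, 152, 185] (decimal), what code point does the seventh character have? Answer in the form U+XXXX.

Offset 0: leading byte 0xE3 = 11100011 → 3-byte char #1 = E3 82 AE.
Offset 3: leading byte 0xF1 = 11110001 → 4-byte char #2 = F1 A5 99 B1.
Offset 7: leading byte 0xF3 = 11110011 → 4-byte char #3 = F3 B7 9D 81.
Offset 11: leading byte 0xC9 = 11001001 → 2-byte char #4 = C9 94.
Offset 13: leading byte 0xE2 = 11100010 → 3-byte char #5 = E2 92 B3.
Offset 16: leading byte 0xF0 = 11110000 → 4-byte char #6 = F0 90 8C B4.
Offset 20: leading byte 0xF2 = 11110010 → 4-byte char #7 = F2 85 8B A3.
Leading byte 0xF2 = 11110010 matches 11110xxx → 4-byte sequence.
Byte 1: 0xF2 = 11110010, payload 010 (3 bits).
Byte 2: 0x85 = 10000101 (10xxxxxx ✓), payload 000101.
Byte 3: 0x8B = 10001011 (10xxxxxx ✓), payload 001011.
Byte 4: 0xA3 = 10100011 (10xxxxxx ✓), payload 100011.
Concatenate: 010000101001011100011 = 0x852E3 (21 bits → U+852E3).

U+852E3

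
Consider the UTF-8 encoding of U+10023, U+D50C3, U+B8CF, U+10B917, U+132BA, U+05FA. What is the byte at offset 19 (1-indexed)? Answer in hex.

1-indexed offset 19 is 0-indexed offset 18.
U+10023 → 4-byte form F0 90 80 A3 at offsets 0–3.
U+D50C3 → 4-byte form F3 95 83 83 at offsets 4–7.
U+B8CF → 3-byte form EB A3 8F at offsets 8–10.
U+10B917 → 4-byte form F4 8B A4 97 at offsets 11–14.
U+132BA → 4-byte form F0 93 8A BA at offsets 15–18.
Offset 18 falls in char 5's range; it's byte 4 of F0 93 8A BA = 0xBA.

0xBA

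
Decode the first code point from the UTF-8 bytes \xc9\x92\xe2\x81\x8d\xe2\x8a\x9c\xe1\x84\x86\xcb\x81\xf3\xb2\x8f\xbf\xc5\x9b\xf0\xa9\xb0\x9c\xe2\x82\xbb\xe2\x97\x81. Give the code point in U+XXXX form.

Offset 0: leading byte 0xC9 = 11001001 → 2-byte char #1 = C9 92.
Leading byte 0xC9 = 11001001 matches 110xxxxx → 2-byte sequence.
Byte 1: 0xC9 = 11001001, payload 01001 (5 bits).
Byte 2: 0x92 = 10010010 (10xxxxxx ✓), payload 010010.
Concatenate: 01001010010 = 0x252 (11 bits → U+0252).

U+0252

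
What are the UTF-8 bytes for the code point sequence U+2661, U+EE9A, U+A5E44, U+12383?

E2 99 A1 EE BA 9A F2 A5 B9 84 F0 92 8E 83

U+2661: 3-byte form → E2 99 A1.
U+EE9A: 3-byte form → EE BA 9A.
U+A5E44: 4-byte form → F2 A5 B9 84.
U+12383: 4-byte form → F0 92 8E 83.
Concatenated (14 bytes): E2 99 A1 EE BA 9A F2 A5 B9 84 F0 92 8E 83.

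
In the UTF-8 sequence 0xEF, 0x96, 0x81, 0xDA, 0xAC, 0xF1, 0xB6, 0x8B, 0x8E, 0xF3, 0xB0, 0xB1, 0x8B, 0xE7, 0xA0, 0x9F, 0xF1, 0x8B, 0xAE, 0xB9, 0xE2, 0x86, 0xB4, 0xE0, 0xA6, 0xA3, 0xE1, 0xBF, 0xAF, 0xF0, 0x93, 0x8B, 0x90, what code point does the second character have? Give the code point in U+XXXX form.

Offset 0: leading byte 0xEF = 11101111 → 3-byte char #1 = EF 96 81.
Offset 3: leading byte 0xDA = 11011010 → 2-byte char #2 = DA AC.
Leading byte 0xDA = 11011010 matches 110xxxxx → 2-byte sequence.
Byte 1: 0xDA = 11011010, payload 11010 (5 bits).
Byte 2: 0xAC = 10101100 (10xxxxxx ✓), payload 101100.
Concatenate: 11010101100 = 0x6AC (11 bits → U+06AC).

U+06AC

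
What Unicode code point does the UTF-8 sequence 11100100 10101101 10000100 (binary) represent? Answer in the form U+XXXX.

Leading byte 0xE4 = 11100100 matches 1110xxxx → 3-byte sequence.
Byte 1: 0xE4 = 11100100, payload 0100 (4 bits).
Byte 2: 0xAD = 10101101 (10xxxxxx ✓), payload 101101.
Byte 3: 0x84 = 10000100 (10xxxxxx ✓), payload 000100.
Concatenate: 0100101101000100 = 0x4B44 (16 bits → U+4B44).

U+4B44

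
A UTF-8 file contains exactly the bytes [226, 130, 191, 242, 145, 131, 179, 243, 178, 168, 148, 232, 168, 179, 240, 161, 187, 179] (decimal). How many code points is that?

Byte at offset 0: 0xE2 = 11100010 → 3-byte char (#1). Advance 3.
Byte at offset 3: 0xF2 = 11110010 → 4-byte char (#2). Advance 4.
Byte at offset 7: 0xF3 = 11110011 → 4-byte char (#3). Advance 4.
Byte at offset 11: 0xE8 = 11101000 → 3-byte char (#4). Advance 3.
Byte at offset 14: 0xF0 = 11110000 → 4-byte char (#5). Advance 4.
Reached end at offset 18 after 5 code points.

5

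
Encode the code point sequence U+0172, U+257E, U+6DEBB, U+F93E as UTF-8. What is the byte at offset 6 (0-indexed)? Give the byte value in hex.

0xAD

U+0172 → 2-byte form C5 B2 at offsets 0–1.
U+257E → 3-byte form E2 95 BE at offsets 2–4.
U+6DEBB → 4-byte form F1 AD BA BB at offsets 5–8.
Offset 6 falls in char 3's range; it's byte 2 of F1 AD BA BB = 0xAD.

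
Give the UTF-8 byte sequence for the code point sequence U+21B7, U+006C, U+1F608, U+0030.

E2 86 B7 6C F0 9F 98 88 30

U+21B7: 3-byte form → E2 86 B7.
U+006C: 1-byte form → 6C.
U+1F608: 4-byte form → F0 9F 98 88.
U+0030: 1-byte form → 30.
Concatenated (9 bytes): E2 86 B7 6C F0 9F 98 88 30.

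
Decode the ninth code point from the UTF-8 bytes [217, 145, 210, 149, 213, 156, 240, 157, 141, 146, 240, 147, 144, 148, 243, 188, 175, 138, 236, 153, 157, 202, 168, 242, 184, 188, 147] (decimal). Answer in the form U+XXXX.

Offset 0: leading byte 0xD9 = 11011001 → 2-byte char #1 = D9 91.
Offset 2: leading byte 0xD2 = 11010010 → 2-byte char #2 = D2 95.
Offset 4: leading byte 0xD5 = 11010101 → 2-byte char #3 = D5 9C.
Offset 6: leading byte 0xF0 = 11110000 → 4-byte char #4 = F0 9D 8D 92.
Offset 10: leading byte 0xF0 = 11110000 → 4-byte char #5 = F0 93 90 94.
Offset 14: leading byte 0xF3 = 11110011 → 4-byte char #6 = F3 BC AF 8A.
Offset 18: leading byte 0xEC = 11101100 → 3-byte char #7 = EC 99 9D.
Offset 21: leading byte 0xCA = 11001010 → 2-byte char #8 = CA A8.
Offset 23: leading byte 0xF2 = 11110010 → 4-byte char #9 = F2 B8 BC 93.
Leading byte 0xF2 = 11110010 matches 11110xxx → 4-byte sequence.
Byte 1: 0xF2 = 11110010, payload 010 (3 bits).
Byte 2: 0xB8 = 10111000 (10xxxxxx ✓), payload 111000.
Byte 3: 0xBC = 10111100 (10xxxxxx ✓), payload 111100.
Byte 4: 0x93 = 10010011 (10xxxxxx ✓), payload 010011.
Concatenate: 010111000111100010011 = 0xB8F13 (21 bits → U+B8F13).

U+B8F13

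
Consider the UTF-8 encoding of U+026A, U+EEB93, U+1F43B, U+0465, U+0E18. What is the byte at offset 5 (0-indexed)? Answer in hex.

0x93

U+026A → 2-byte form C9 AA at offsets 0–1.
U+EEB93 → 4-byte form F3 AE AE 93 at offsets 2–5.
Offset 5 falls in char 2's range; it's byte 4 of F3 AE AE 93 = 0x93.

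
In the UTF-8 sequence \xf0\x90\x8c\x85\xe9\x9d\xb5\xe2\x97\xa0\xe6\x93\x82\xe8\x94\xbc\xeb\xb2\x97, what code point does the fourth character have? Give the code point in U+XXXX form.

U+64C2

Offset 0: leading byte 0xF0 = 11110000 → 4-byte char #1 = F0 90 8C 85.
Offset 4: leading byte 0xE9 = 11101001 → 3-byte char #2 = E9 9D B5.
Offset 7: leading byte 0xE2 = 11100010 → 3-byte char #3 = E2 97 A0.
Offset 10: leading byte 0xE6 = 11100110 → 3-byte char #4 = E6 93 82.
Leading byte 0xE6 = 11100110 matches 1110xxxx → 3-byte sequence.
Byte 1: 0xE6 = 11100110, payload 0110 (4 bits).
Byte 2: 0x93 = 10010011 (10xxxxxx ✓), payload 010011.
Byte 3: 0x82 = 10000010 (10xxxxxx ✓), payload 000010.
Concatenate: 0110010011000010 = 0x64C2 (16 bits → U+64C2).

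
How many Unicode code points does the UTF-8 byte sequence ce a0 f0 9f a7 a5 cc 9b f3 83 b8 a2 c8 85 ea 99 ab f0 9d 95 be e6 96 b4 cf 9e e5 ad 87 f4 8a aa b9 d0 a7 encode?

Byte at offset 0: 0xCE = 11001110 → 2-byte char (#1). Advance 2.
Byte at offset 2: 0xF0 = 11110000 → 4-byte char (#2). Advance 4.
Byte at offset 6: 0xCC = 11001100 → 2-byte char (#3). Advance 2.
Byte at offset 8: 0xF3 = 11110011 → 4-byte char (#4). Advance 4.
Byte at offset 12: 0xC8 = 11001000 → 2-byte char (#5). Advance 2.
Byte at offset 14: 0xEA = 11101010 → 3-byte char (#6). Advance 3.
Byte at offset 17: 0xF0 = 11110000 → 4-byte char (#7). Advance 4.
Byte at offset 21: 0xE6 = 11100110 → 3-byte char (#8). Advance 3.
Byte at offset 24: 0xCF = 11001111 → 2-byte char (#9). Advance 2.
Byte at offset 26: 0xE5 = 11100101 → 3-byte char (#10). Advance 3.
Byte at offset 29: 0xF4 = 11110100 → 4-byte char (#11). Advance 4.
Byte at offset 33: 0xD0 = 11010000 → 2-byte char (#12). Advance 2.
Reached end at offset 35 after 12 code points.

12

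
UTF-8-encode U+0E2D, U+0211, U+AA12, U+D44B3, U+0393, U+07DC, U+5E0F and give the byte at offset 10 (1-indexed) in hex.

1-indexed offset 10 is 0-indexed offset 9.
U+0E2D → 3-byte form E0 B8 AD at offsets 0–2.
U+0211 → 2-byte form C8 91 at offsets 3–4.
U+AA12 → 3-byte form EA A8 92 at offsets 5–7.
U+D44B3 → 4-byte form F3 94 92 B3 at offsets 8–11.
Offset 9 falls in char 4's range; it's byte 2 of F3 94 92 B3 = 0x94.

0x94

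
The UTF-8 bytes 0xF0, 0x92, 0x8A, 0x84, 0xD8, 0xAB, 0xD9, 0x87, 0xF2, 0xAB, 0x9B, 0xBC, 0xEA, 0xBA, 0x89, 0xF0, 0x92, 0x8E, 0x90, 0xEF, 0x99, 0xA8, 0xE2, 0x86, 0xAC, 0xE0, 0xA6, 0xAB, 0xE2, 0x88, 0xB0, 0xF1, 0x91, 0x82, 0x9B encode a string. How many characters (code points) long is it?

Byte at offset 0: 0xF0 = 11110000 → 4-byte char (#1). Advance 4.
Byte at offset 4: 0xD8 = 11011000 → 2-byte char (#2). Advance 2.
Byte at offset 6: 0xD9 = 11011001 → 2-byte char (#3). Advance 2.
Byte at offset 8: 0xF2 = 11110010 → 4-byte char (#4). Advance 4.
Byte at offset 12: 0xEA = 11101010 → 3-byte char (#5). Advance 3.
Byte at offset 15: 0xF0 = 11110000 → 4-byte char (#6). Advance 4.
Byte at offset 19: 0xEF = 11101111 → 3-byte char (#7). Advance 3.
Byte at offset 22: 0xE2 = 11100010 → 3-byte char (#8). Advance 3.
Byte at offset 25: 0xE0 = 11100000 → 3-byte char (#9). Advance 3.
Byte at offset 28: 0xE2 = 11100010 → 3-byte char (#10). Advance 3.
Byte at offset 31: 0xF1 = 11110001 → 4-byte char (#11). Advance 4.
Reached end at offset 35 after 11 code points.

11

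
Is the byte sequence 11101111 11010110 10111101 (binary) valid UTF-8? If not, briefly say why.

invalid (non-continuation byte where continuation expected)

Leading byte 0xEF = 11101111 → 3-byte form.
Byte 2 is 0xD6 = 11010110, which is not 10xxxxxx — expected a continuation byte.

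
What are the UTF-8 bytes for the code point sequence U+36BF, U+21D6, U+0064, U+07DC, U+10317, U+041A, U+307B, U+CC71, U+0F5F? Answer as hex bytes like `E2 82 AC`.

U+36BF: 3-byte form → E3 9A BF.
U+21D6: 3-byte form → E2 87 96.
U+0064: 1-byte form → 64.
U+07DC: 2-byte form → DF 9C.
U+10317: 4-byte form → F0 90 8C 97.
U+041A: 2-byte form → D0 9A.
U+307B: 3-byte form → E3 81 BB.
U+CC71: 3-byte form → EC B1 B1.
U+0F5F: 3-byte form → E0 BD 9F.
Concatenated (24 bytes): E3 9A BF E2 87 96 64 DF 9C F0 90 8C 97 D0 9A E3 81 BB EC B1 B1 E0 BD 9F.

E3 9A BF E2 87 96 64 DF 9C F0 90 8C 97 D0 9A E3 81 BB EC B1 B1 E0 BD 9F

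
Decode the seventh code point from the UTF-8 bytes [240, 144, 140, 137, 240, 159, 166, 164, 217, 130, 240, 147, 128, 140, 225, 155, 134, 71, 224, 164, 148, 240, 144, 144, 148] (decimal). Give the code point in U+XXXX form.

U+0914

Offset 0: leading byte 0xF0 = 11110000 → 4-byte char #1 = F0 90 8C 89.
Offset 4: leading byte 0xF0 = 11110000 → 4-byte char #2 = F0 9F A6 A4.
Offset 8: leading byte 0xD9 = 11011001 → 2-byte char #3 = D9 82.
Offset 10: leading byte 0xF0 = 11110000 → 4-byte char #4 = F0 93 80 8C.
Offset 14: leading byte 0xE1 = 11100001 → 3-byte char #5 = E1 9B 86.
Offset 17: leading byte 0x47 = 01000111 → 1-byte char #6 = 47.
Offset 18: leading byte 0xE0 = 11100000 → 3-byte char #7 = E0 A4 94.
Leading byte 0xE0 = 11100000 matches 1110xxxx → 3-byte sequence.
Byte 1: 0xE0 = 11100000, payload 0000 (4 bits).
Byte 2: 0xA4 = 10100100 (10xxxxxx ✓), payload 100100.
Byte 3: 0x94 = 10010100 (10xxxxxx ✓), payload 010100.
Concatenate: 0000100100010100 = 0x914 (16 bits → U+0914).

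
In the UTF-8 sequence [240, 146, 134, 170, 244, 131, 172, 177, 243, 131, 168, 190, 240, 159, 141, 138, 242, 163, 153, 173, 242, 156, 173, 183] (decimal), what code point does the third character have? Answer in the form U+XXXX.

Offset 0: leading byte 0xF0 = 11110000 → 4-byte char #1 = F0 92 86 AA.
Offset 4: leading byte 0xF4 = 11110100 → 4-byte char #2 = F4 83 AC B1.
Offset 8: leading byte 0xF3 = 11110011 → 4-byte char #3 = F3 83 A8 BE.
Leading byte 0xF3 = 11110011 matches 11110xxx → 4-byte sequence.
Byte 1: 0xF3 = 11110011, payload 011 (3 bits).
Byte 2: 0x83 = 10000011 (10xxxxxx ✓), payload 000011.
Byte 3: 0xA8 = 10101000 (10xxxxxx ✓), payload 101000.
Byte 4: 0xBE = 10111110 (10xxxxxx ✓), payload 111110.
Concatenate: 011000011101000111110 = 0xC3A3E (21 bits → U+C3A3E).

U+C3A3E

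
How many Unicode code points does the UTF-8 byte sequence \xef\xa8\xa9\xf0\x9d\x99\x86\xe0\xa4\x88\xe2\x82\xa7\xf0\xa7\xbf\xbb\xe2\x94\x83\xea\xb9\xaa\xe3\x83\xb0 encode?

Byte at offset 0: 0xEF = 11101111 → 3-byte char (#1). Advance 3.
Byte at offset 3: 0xF0 = 11110000 → 4-byte char (#2). Advance 4.
Byte at offset 7: 0xE0 = 11100000 → 3-byte char (#3). Advance 3.
Byte at offset 10: 0xE2 = 11100010 → 3-byte char (#4). Advance 3.
Byte at offset 13: 0xF0 = 11110000 → 4-byte char (#5). Advance 4.
Byte at offset 17: 0xE2 = 11100010 → 3-byte char (#6). Advance 3.
Byte at offset 20: 0xEA = 11101010 → 3-byte char (#7). Advance 3.
Byte at offset 23: 0xE3 = 11100011 → 3-byte char (#8). Advance 3.
Reached end at offset 26 after 8 code points.

8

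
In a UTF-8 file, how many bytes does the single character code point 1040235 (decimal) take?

U+FDF6B = 0xFDF6B. UTF-8 uses 1 byte below 0x80, 2 below 0x800, 3 below 0x10000, 4 up to 0x10FFFF. 0xFDF6B is in U+10000–U+10FFFF → 4 bytes.

4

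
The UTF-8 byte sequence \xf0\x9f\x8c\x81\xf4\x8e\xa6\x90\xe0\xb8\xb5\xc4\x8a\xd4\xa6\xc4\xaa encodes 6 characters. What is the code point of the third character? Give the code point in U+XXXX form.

U+0E35

Offset 0: leading byte 0xF0 = 11110000 → 4-byte char #1 = F0 9F 8C 81.
Offset 4: leading byte 0xF4 = 11110100 → 4-byte char #2 = F4 8E A6 90.
Offset 8: leading byte 0xE0 = 11100000 → 3-byte char #3 = E0 B8 B5.
Leading byte 0xE0 = 11100000 matches 1110xxxx → 3-byte sequence.
Byte 1: 0xE0 = 11100000, payload 0000 (4 bits).
Byte 2: 0xB8 = 10111000 (10xxxxxx ✓), payload 111000.
Byte 3: 0xB5 = 10110101 (10xxxxxx ✓), payload 110101.
Concatenate: 0000111000110101 = 0xE35 (16 bits → U+0E35).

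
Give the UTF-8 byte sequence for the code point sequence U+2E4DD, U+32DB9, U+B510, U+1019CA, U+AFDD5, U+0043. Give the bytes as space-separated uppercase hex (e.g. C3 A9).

U+2E4DD: 4-byte form → F0 AE 93 9D.
U+32DB9: 4-byte form → F0 B2 B6 B9.
U+B510: 3-byte form → EB 94 90.
U+1019CA: 4-byte form → F4 81 A7 8A.
U+AFDD5: 4-byte form → F2 AF B7 95.
U+0043: 1-byte form → 43.
Concatenated (20 bytes): F0 AE 93 9D F0 B2 B6 B9 EB 94 90 F4 81 A7 8A F2 AF B7 95 43.

F0 AE 93 9D F0 B2 B6 B9 EB 94 90 F4 81 A7 8A F2 AF B7 95 43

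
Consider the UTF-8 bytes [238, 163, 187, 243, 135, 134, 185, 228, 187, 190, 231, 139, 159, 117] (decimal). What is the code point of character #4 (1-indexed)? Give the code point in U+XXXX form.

Offset 0: leading byte 0xEE = 11101110 → 3-byte char #1 = EE A3 BB.
Offset 3: leading byte 0xF3 = 11110011 → 4-byte char #2 = F3 87 86 B9.
Offset 7: leading byte 0xE4 = 11100100 → 3-byte char #3 = E4 BB BE.
Offset 10: leading byte 0xE7 = 11100111 → 3-byte char #4 = E7 8B 9F.
Leading byte 0xE7 = 11100111 matches 1110xxxx → 3-byte sequence.
Byte 1: 0xE7 = 11100111, payload 0111 (4 bits).
Byte 2: 0x8B = 10001011 (10xxxxxx ✓), payload 001011.
Byte 3: 0x9F = 10011111 (10xxxxxx ✓), payload 011111.
Concatenate: 0111001011011111 = 0x72DF (16 bits → U+72DF).

U+72DF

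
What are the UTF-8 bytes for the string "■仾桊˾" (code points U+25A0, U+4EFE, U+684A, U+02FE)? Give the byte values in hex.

E2 96 A0 E4 BB BE E6 A1 8A CB BE

U+25A0: 3-byte form → E2 96 A0.
U+4EFE: 3-byte form → E4 BB BE.
U+684A: 3-byte form → E6 A1 8A.
U+02FE: 2-byte form → CB BE.
Concatenated (11 bytes): E2 96 A0 E4 BB BE E6 A1 8A CB BE.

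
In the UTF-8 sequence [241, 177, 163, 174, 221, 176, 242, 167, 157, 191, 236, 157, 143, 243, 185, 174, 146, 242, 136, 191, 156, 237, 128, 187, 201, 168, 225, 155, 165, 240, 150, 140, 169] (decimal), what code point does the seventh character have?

U+D03B

Offset 0: leading byte 0xF1 = 11110001 → 4-byte char #1 = F1 B1 A3 AE.
Offset 4: leading byte 0xDD = 11011101 → 2-byte char #2 = DD B0.
Offset 6: leading byte 0xF2 = 11110010 → 4-byte char #3 = F2 A7 9D BF.
Offset 10: leading byte 0xEC = 11101100 → 3-byte char #4 = EC 9D 8F.
Offset 13: leading byte 0xF3 = 11110011 → 4-byte char #5 = F3 B9 AE 92.
Offset 17: leading byte 0xF2 = 11110010 → 4-byte char #6 = F2 88 BF 9C.
Offset 21: leading byte 0xED = 11101101 → 3-byte char #7 = ED 80 BB.
Leading byte 0xED = 11101101 matches 1110xxxx → 3-byte sequence.
Byte 1: 0xED = 11101101, payload 1101 (4 bits).
Byte 2: 0x80 = 10000000 (10xxxxxx ✓), payload 000000.
Byte 3: 0xBB = 10111011 (10xxxxxx ✓), payload 111011.
Concatenate: 1101000000111011 = 0xD03B (16 bits → U+D03B).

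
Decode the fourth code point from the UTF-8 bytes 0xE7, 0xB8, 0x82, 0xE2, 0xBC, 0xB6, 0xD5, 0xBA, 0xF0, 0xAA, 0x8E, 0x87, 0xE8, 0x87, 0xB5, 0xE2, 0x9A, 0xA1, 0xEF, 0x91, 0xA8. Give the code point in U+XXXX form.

U+2A387

Offset 0: leading byte 0xE7 = 11100111 → 3-byte char #1 = E7 B8 82.
Offset 3: leading byte 0xE2 = 11100010 → 3-byte char #2 = E2 BC B6.
Offset 6: leading byte 0xD5 = 11010101 → 2-byte char #3 = D5 BA.
Offset 8: leading byte 0xF0 = 11110000 → 4-byte char #4 = F0 AA 8E 87.
Leading byte 0xF0 = 11110000 matches 11110xxx → 4-byte sequence.
Byte 1: 0xF0 = 11110000, payload 000 (3 bits).
Byte 2: 0xAA = 10101010 (10xxxxxx ✓), payload 101010.
Byte 3: 0x8E = 10001110 (10xxxxxx ✓), payload 001110.
Byte 4: 0x87 = 10000111 (10xxxxxx ✓), payload 000111.
Concatenate: 000101010001110000111 = 0x2A387 (21 bits → U+2A387).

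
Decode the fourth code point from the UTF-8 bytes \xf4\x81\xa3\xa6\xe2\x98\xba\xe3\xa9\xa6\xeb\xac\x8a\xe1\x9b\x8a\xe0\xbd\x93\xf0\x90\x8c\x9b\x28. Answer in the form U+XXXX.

U+BB0A

Offset 0: leading byte 0xF4 = 11110100 → 4-byte char #1 = F4 81 A3 A6.
Offset 4: leading byte 0xE2 = 11100010 → 3-byte char #2 = E2 98 BA.
Offset 7: leading byte 0xE3 = 11100011 → 3-byte char #3 = E3 A9 A6.
Offset 10: leading byte 0xEB = 11101011 → 3-byte char #4 = EB AC 8A.
Leading byte 0xEB = 11101011 matches 1110xxxx → 3-byte sequence.
Byte 1: 0xEB = 11101011, payload 1011 (4 bits).
Byte 2: 0xAC = 10101100 (10xxxxxx ✓), payload 101100.
Byte 3: 0x8A = 10001010 (10xxxxxx ✓), payload 001010.
Concatenate: 1011101100001010 = 0xBB0A (16 bits → U+BB0A).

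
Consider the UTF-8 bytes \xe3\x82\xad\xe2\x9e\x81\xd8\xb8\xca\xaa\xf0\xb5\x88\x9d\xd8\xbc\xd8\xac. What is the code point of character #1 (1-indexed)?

Offset 0: leading byte 0xE3 = 11100011 → 3-byte char #1 = E3 82 AD.
Leading byte 0xE3 = 11100011 matches 1110xxxx → 3-byte sequence.
Byte 1: 0xE3 = 11100011, payload 0011 (4 bits).
Byte 2: 0x82 = 10000010 (10xxxxxx ✓), payload 000010.
Byte 3: 0xAD = 10101101 (10xxxxxx ✓), payload 101101.
Concatenate: 0011000010101101 = 0x30AD (16 bits → U+30AD).

U+30AD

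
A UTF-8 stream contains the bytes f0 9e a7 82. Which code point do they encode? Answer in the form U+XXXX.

Leading byte 0xF0 = 11110000 matches 11110xxx → 4-byte sequence.
Byte 1: 0xF0 = 11110000, payload 000 (3 bits).
Byte 2: 0x9E = 10011110 (10xxxxxx ✓), payload 011110.
Byte 3: 0xA7 = 10100111 (10xxxxxx ✓), payload 100111.
Byte 4: 0x82 = 10000010 (10xxxxxx ✓), payload 000010.
Concatenate: 000011110100111000010 = 0x1E9C2 (21 bits → U+1E9C2).

U+1E9C2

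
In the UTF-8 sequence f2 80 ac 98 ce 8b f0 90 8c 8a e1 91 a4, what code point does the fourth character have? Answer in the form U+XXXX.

Offset 0: leading byte 0xF2 = 11110010 → 4-byte char #1 = F2 80 AC 98.
Offset 4: leading byte 0xCE = 11001110 → 2-byte char #2 = CE 8B.
Offset 6: leading byte 0xF0 = 11110000 → 4-byte char #3 = F0 90 8C 8A.
Offset 10: leading byte 0xE1 = 11100001 → 3-byte char #4 = E1 91 A4.
Leading byte 0xE1 = 11100001 matches 1110xxxx → 3-byte sequence.
Byte 1: 0xE1 = 11100001, payload 0001 (4 bits).
Byte 2: 0x91 = 10010001 (10xxxxxx ✓), payload 010001.
Byte 3: 0xA4 = 10100100 (10xxxxxx ✓), payload 100100.
Concatenate: 0001010001100100 = 0x1464 (16 bits → U+1464).

U+1464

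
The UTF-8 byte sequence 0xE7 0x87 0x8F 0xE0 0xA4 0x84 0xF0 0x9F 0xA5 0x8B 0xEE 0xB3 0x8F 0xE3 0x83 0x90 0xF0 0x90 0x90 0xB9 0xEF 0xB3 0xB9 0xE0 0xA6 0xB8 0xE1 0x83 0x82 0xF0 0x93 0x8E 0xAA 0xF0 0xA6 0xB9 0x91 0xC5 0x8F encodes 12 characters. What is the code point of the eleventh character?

U+26E51

Offset 0: leading byte 0xE7 = 11100111 → 3-byte char #1 = E7 87 8F.
Offset 3: leading byte 0xE0 = 11100000 → 3-byte char #2 = E0 A4 84.
Offset 6: leading byte 0xF0 = 11110000 → 4-byte char #3 = F0 9F A5 8B.
Offset 10: leading byte 0xEE = 11101110 → 3-byte char #4 = EE B3 8F.
Offset 13: leading byte 0xE3 = 11100011 → 3-byte char #5 = E3 83 90.
Offset 16: leading byte 0xF0 = 11110000 → 4-byte char #6 = F0 90 90 B9.
Offset 20: leading byte 0xEF = 11101111 → 3-byte char #7 = EF B3 B9.
Offset 23: leading byte 0xE0 = 11100000 → 3-byte char #8 = E0 A6 B8.
Offset 26: leading byte 0xE1 = 11100001 → 3-byte char #9 = E1 83 82.
Offset 29: leading byte 0xF0 = 11110000 → 4-byte char #10 = F0 93 8E AA.
Offset 33: leading byte 0xF0 = 11110000 → 4-byte char #11 = F0 A6 B9 91.
Leading byte 0xF0 = 11110000 matches 11110xxx → 4-byte sequence.
Byte 1: 0xF0 = 11110000, payload 000 (3 bits).
Byte 2: 0xA6 = 10100110 (10xxxxxx ✓), payload 100110.
Byte 3: 0xB9 = 10111001 (10xxxxxx ✓), payload 111001.
Byte 4: 0x91 = 10010001 (10xxxxxx ✓), payload 010001.
Concatenate: 000100110111001010001 = 0x26E51 (21 bits → U+26E51).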